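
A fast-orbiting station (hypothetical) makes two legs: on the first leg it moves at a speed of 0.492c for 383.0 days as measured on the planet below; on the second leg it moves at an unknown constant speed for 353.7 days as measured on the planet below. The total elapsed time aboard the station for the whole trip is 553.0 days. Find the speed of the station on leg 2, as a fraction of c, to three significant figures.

β = 0.784

Leg 1: γ = 1/√(1 − 0.492²) = 1/√0.7579 = 1.149; τ_1 = 383.0/1.149 = 333.4 days.
Leg 2: speed unknown; τ_2 = 353.7/γ_2.
Total proper time: 333.4 + τ_2 = 553.0, so τ_2 = 553.0 − 333.4 = 219.6 days.
γ_2 = 353.7/219.6 = 1.611; β = √(1 − 1/γ²) = √0.6147.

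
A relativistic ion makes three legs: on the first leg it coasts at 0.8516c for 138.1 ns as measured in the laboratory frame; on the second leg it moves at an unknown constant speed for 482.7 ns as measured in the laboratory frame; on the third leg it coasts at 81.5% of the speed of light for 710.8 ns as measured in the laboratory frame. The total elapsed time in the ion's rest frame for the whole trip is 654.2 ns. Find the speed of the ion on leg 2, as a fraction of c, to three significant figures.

Leg 1: γ = 1/√(1 − 0.8516²) = 1/√0.2748 = 1.908; τ_1 = 138.1/1.908 = 72.39 ns.
Leg 2: speed unknown; τ_2 = 482.7/γ_2.
Leg 3: β = 0.815; γ = 1/√(1 − 0.815²) = 1/√0.3358 = 1.726; τ_3 = 710.8/1.726 = 411.9 ns.
Total proper time: 72.39 + τ_2 + 411.9 = 654.2, so τ_2 = 654.2 − 484.3 = 169.9 ns.
γ_2 = 482.7/169.9 = 2.841; β = √(1 − 1/γ²) = √0.8761.

β = 0.936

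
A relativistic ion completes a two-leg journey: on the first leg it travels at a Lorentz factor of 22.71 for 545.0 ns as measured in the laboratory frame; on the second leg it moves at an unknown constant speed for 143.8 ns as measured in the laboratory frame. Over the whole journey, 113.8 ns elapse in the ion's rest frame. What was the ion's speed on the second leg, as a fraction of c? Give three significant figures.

β = 0.781

Leg 1: γ = 22.71; τ_1 = 545.0/22.71 = 24.00 ns.
Leg 2: speed unknown; τ_2 = 143.8/γ_2.
Total proper time: 24.00 + τ_2 = 113.8, so τ_2 = 113.8 − 24.00 = 89.80 ns.
γ_2 = 143.8/89.80 = 1.601; β = √(1 − 1/γ²) = √0.6100.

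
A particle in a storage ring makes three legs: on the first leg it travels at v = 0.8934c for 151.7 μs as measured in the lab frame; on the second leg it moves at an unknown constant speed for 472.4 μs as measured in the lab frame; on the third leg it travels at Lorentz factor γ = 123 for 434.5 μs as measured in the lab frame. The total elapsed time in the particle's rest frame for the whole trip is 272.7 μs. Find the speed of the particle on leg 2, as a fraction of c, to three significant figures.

Leg 1: γ = 1/√(1 − 0.8934²) = 1/√0.2018 = 2.226; τ_1 = 151.7/2.226 = 68.15 μs.
Leg 2: speed unknown; τ_2 = 472.4/γ_2.
Leg 3: γ = 123; τ_3 = 434.5/123.0 = 3.533 μs.
Total proper time: 68.15 + τ_2 + 3.533 = 272.7, so τ_2 = 272.7 − 71.69 = 201.0 μs.
γ_2 = 472.4/201.0 = 2.350; β = √(1 − 1/γ²) = √0.8189.

β = 0.905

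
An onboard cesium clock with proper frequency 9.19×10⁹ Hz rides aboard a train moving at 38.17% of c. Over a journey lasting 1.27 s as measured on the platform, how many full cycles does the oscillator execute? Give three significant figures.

N = 1.08×10¹⁰

β = 0.3817; γ = 1/√(1 − 0.3817²) = 1/√0.8543 = 1.082
The oscillator's own cycle count is N = f × τ where τ is the proper time on the train. τ = Δt/γ = 1.27/1.082 = 1.174 s = 1.174×10⁰ s.
N = 9.19×10⁹ × 1.174×10⁰ = 1.079×10¹⁰.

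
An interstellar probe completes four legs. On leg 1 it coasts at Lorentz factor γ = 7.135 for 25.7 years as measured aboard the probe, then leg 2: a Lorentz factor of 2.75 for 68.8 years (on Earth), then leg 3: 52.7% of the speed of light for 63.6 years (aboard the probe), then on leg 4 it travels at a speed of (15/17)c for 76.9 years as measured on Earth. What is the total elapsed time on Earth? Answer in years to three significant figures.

Δt = 404 years

Leg 1: γ = 7.135; Δt_1 = 7.135 × 25.7 = 183.4 years.
Leg 2: 68.8 years is already measured on Earth.
Leg 3: β = 0.527; γ = 1/√(1 − 0.527²) = 1/√0.7223 = 1.177; Δt_3 = 1.177 × 63.6 = 74.84 years.
Leg 4: 76.9 years is already measured on Earth.
Total: 183.4 + 68.80 + 74.84 + 76.90 years.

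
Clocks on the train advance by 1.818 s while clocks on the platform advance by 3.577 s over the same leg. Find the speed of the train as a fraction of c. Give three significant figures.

β = 0.861

The proper time is measured on the train (both events occur at the train's location); Δt is measured on the platform. γ = Δt/τ = 3.577/1.818 = 1.968.
β = √(1 − 1/γ²) = √(1 − 0.2583) = √0.7417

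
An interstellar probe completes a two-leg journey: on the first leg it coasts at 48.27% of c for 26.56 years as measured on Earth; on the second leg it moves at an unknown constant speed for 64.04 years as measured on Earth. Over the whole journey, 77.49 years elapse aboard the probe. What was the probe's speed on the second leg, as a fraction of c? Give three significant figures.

β = 0.532

Leg 1: β = 0.4827; γ = 1/√(1 − 0.4827²) = 1/√0.7670 = 1.142; τ_1 = 26.56/1.142 = 23.26 years.
Leg 2: speed unknown; τ_2 = 64.04/γ_2.
Total proper time: 23.26 + τ_2 = 77.49, so τ_2 = 77.49 − 23.26 = 54.23 years.
γ_2 = 64.04/54.23 = 1.181; β = √(1 − 1/γ²) = √0.2829.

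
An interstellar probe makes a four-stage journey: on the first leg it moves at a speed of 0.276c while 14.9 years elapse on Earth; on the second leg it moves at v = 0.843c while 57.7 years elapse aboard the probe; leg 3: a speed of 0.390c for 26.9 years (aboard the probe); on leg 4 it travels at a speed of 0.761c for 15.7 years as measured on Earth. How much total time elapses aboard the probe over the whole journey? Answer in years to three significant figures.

Leg 1: γ = 1/√(1 − 0.276²) = 1/√0.9238 = 1.040; τ_1 = 14.9/1.040 = 14.32 years.
Leg 2: 57.7 years is already measured aboard the probe.
Leg 3: 26.9 years is already measured aboard the probe.
Leg 4: γ = 1/√(1 − 0.761²) = 1/√0.4209 = 1.541; τ_4 = 15.7/1.541 = 10.19 years.
Total: 14.32 + 57.70 + 26.90 + 10.19 years.

τ = 109 years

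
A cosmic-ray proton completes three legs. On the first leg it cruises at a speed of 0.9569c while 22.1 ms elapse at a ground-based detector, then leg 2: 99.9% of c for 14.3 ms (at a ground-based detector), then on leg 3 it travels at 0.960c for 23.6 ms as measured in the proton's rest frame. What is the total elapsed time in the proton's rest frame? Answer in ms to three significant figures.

τ = 30.7 ms

Leg 1: γ = 1/√(1 − 0.9569²) = 1/√0.08434 = 3.443; τ_1 = 22.1/3.443 = 6.418 ms.
Leg 2: β = 0.999; γ = 1/√(1 − 0.999²) = 1/√0.001999 = 22.37; τ_2 = 14.3/22.37 = 0.6394 ms.
Leg 3: 23.6 ms is already measured in the proton's rest frame.
Total: 6.418 + 0.6394 + 23.60 ms.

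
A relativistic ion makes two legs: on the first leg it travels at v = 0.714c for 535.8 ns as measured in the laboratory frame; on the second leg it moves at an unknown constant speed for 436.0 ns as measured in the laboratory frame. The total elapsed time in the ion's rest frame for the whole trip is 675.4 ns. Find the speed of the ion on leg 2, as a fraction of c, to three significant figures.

Leg 1: γ = 1/√(1 − 0.714²) = 1/√0.4902 = 1.428; τ_1 = 535.8/1.428 = 375.1 ns.
Leg 2: speed unknown; τ_2 = 436.0/γ_2.
Total proper time: 375.1 + τ_2 = 675.4, so τ_2 = 675.4 − 375.1 = 300.3 ns.
γ_2 = 436.0/300.3 = 1.452; β = √(1 − 1/γ²) = √0.5257.

β = 0.725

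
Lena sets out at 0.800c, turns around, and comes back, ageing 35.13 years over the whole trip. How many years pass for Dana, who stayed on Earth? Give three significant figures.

γ = 1/√(1 − 0.800²) = 5/3 ≈ 1.667
Earth-frame duration is the dilated interval: Δt = γτ = 1.667 × 35.13 years.

Δt = 58.6 years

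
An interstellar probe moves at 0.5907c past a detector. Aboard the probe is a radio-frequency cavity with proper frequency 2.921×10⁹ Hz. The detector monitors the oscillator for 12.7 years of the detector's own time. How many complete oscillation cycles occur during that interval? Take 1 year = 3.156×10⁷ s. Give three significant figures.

γ = 1/√(1 − 0.5907²) = 1/√0.6511 = 1.239
During 12.7 years of lab time, the oscillator's proper time advances by τ = Δt/γ = 12.7/1.239 = 10.25 years = 3.234×10⁸ s.
N = f × τ = 2.921×10⁹ × 3.234×10⁸ = 9.447×10¹⁷.

N = 9.45×10¹⁷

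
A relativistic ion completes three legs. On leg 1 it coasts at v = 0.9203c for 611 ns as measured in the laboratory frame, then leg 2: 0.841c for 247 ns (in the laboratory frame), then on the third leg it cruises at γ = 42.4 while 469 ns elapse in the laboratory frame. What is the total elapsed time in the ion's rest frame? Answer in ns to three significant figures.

Leg 1: γ = 1/√(1 − 0.9203²) = 1/√0.1530 = 2.556; τ_1 = 611/2.556 = 239.0 ns.
Leg 2: γ = 1/√(1 − 0.841²) = 1/√0.2927 = 1.848; τ_2 = 247/1.848 = 133.6 ns.
Leg 3: γ = 42.4; τ_3 = 469/42.40 = 11.06 ns.
Total: 239.0 + 133.6 + 11.06 ns.

τ = 384 ns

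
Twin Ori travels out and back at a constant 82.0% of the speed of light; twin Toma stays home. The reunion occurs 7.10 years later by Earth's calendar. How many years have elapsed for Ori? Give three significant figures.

β = 0.820; γ = 1/√(1 − 0.820²) = 1/√0.3276 = 1.747
Ori's clock measures proper time along the trip: τ = Δt/γ = 7.10/1.747 years.

τ = 4.06 years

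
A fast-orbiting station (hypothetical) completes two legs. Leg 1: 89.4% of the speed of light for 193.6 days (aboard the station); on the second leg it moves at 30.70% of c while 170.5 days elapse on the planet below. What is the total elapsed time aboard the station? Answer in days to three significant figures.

Leg 1: 193.6 days is already measured aboard the station.
Leg 2: β = 0.3070; γ = 1/√(1 − 0.3070²) = 1/√0.9058 = 1.051; τ_2 = 170.5/1.051 = 162.3 days.
Total: 193.6 + 162.3 days.

τ = 356 days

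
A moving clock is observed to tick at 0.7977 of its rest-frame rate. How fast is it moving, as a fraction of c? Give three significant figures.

β = 0.603

Rate ratio = 1/γ, so γ = 1/0.7977 = 1.254.
β = √(1 − 1/γ²) = √(1 − 0.7977²) = √0.3637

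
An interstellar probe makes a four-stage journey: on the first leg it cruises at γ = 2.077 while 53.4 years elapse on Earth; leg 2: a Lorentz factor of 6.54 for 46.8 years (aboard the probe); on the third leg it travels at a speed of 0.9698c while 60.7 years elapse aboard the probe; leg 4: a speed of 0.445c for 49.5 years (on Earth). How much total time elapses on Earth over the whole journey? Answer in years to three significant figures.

Leg 1: 53.4 years is already measured on Earth.
Leg 2: γ = 6.54; Δt_2 = 6.540 × 46.8 = 306.1 years.
Leg 3: γ = 1/√(1 − 0.9698²) = 1/√0.05949 = 4.100; Δt_3 = 4.100 × 60.7 = 248.9 years.
Leg 4: 49.5 years is already measured on Earth.
Total: 53.40 + 306.1 + 248.9 + 49.50 years.

Δt = 658 years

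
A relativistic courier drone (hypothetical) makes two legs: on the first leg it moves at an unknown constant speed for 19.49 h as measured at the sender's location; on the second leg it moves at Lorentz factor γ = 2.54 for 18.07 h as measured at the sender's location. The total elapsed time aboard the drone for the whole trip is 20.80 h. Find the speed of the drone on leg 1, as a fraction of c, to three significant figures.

Leg 1: speed unknown; τ_1 = 19.49/γ_1.
Leg 2: γ = 2.54; τ_2 = 18.07/2.540 = 7.114 h.
Total proper time: τ_1 + 7.114 = 20.80, so τ_1 = 20.80 − 7.114 = 13.69 h.
γ_1 = 19.49/13.69 = 1.424; β = √(1 − 1/γ²) = √0.5069.

β = 0.712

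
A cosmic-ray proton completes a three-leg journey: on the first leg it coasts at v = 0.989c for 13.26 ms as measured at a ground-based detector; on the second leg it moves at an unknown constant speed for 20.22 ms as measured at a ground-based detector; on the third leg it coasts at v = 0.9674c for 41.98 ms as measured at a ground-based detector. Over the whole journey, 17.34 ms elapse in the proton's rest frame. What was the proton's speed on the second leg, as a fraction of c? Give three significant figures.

Leg 1: γ = 1/√(1 − 0.989²) = 1/√0.02188 = 6.761; τ_1 = 13.26/6.761 = 1.961 ms.
Leg 2: speed unknown; τ_2 = 20.22/γ_2.
Leg 3: γ = 1/√(1 − 0.9674²) = 1/√0.06414 = 3.949; τ_3 = 41.98/3.949 = 10.63 ms.
Total proper time: 1.961 + τ_2 + 10.63 = 17.34, so τ_2 = 17.34 − 12.59 = 4.747 ms.
γ_2 = 20.22/4.747 = 4.259; β = √(1 − 1/γ²) = √0.9449.

β = 0.972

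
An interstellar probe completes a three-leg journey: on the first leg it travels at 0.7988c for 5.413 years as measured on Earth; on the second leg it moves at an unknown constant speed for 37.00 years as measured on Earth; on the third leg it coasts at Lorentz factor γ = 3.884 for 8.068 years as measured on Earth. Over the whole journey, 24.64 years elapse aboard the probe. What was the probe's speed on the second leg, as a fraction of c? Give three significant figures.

β = 0.853

Leg 1: γ = 1/√(1 − 0.7988²) = 1/√0.3619 = 1.662; τ_1 = 5.413/1.662 = 3.256 years.
Leg 2: speed unknown; τ_2 = 37.00/γ_2.
Leg 3: γ = 3.884; τ_3 = 8.068/3.884 = 2.077 years.
Total proper time: 3.256 + τ_2 + 2.077 = 24.64, so τ_2 = 24.64 − 5.334 = 19.31 years.
γ_2 = 37.00/19.31 = 1.916; β = √(1 − 1/γ²) = √0.7277.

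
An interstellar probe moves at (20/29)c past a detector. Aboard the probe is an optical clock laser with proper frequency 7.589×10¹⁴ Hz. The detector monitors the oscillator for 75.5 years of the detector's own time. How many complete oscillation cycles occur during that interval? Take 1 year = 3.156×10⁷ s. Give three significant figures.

γ = 1/√(1 − (20/29)²) = 29/21 ≈ 1.381
During 75.5 years of lab time, the oscillator's proper time advances by τ = Δt/γ = 75.5/1.381 = 54.67 years = 1.725×10⁹ s.
N = f × τ = 7.589×10¹⁴ × 1.725×10⁹ = 1.309×10²⁴.

N = 1.31×10²⁴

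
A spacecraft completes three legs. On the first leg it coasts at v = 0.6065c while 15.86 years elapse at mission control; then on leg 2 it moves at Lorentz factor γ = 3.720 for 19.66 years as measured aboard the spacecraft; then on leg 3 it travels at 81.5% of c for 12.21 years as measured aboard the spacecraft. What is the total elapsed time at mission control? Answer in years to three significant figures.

Δt = 110 years

Leg 1: 15.86 years is already measured at mission control.
Leg 2: γ = 3.720; Δt_2 = 3.720 × 19.66 = 73.14 years.
Leg 3: β = 0.815; γ = 1/√(1 − 0.815²) = 1/√0.3358 = 1.726; Δt_3 = 1.726 × 12.21 = 21.07 years.
Total: 15.86 + 73.14 + 21.07 years.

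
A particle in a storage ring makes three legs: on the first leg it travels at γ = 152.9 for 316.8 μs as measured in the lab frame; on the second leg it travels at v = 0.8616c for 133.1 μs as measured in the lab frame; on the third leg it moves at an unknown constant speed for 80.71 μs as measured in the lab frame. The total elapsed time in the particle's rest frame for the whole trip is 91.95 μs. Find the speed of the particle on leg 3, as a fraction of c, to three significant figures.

Leg 1: γ = 152.9; τ_1 = 316.8/152.9 = 2.072 μs.
Leg 2: γ = 1/√(1 − 0.8616²) = 1/√0.2576 = 1.970; τ_2 = 133.1/1.970 = 67.56 μs.
Leg 3: speed unknown; τ_3 = 80.71/γ_3.
Total proper time: 2.072 + 67.56 + τ_3 = 91.95, so τ_3 = 91.95 − 69.63 = 22.32 μs.
γ_3 = 80.71/22.32 = 3.616; β = √(1 − 1/γ²) = √0.9235.

β = 0.961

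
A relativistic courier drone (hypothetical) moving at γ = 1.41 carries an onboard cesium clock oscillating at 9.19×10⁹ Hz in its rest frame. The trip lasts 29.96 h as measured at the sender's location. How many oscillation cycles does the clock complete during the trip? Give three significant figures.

γ = 1.41
The oscillator's own cycle count is N = f × τ where τ is the proper time aboard the drone. τ = Δt/γ = 29.96/1.410 = 21.25 h = 7.649×10⁴ s.
N = 9.19×10⁹ × 7.649×10⁴ = 7.030×10¹⁴.

N = 7.03×10¹⁴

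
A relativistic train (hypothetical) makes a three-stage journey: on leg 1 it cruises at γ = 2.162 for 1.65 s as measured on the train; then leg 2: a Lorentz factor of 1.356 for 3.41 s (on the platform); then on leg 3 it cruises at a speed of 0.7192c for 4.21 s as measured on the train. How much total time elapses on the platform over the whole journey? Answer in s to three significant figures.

Leg 1: γ = 2.162; Δt_1 = 2.162 × 1.65 = 3.567 s.
Leg 2: 3.41 s is already measured on the platform.
Leg 3: γ = 1/√(1 − 0.7192²) = 1/√0.4828 = 1.439; Δt_3 = 1.439 × 4.21 = 6.059 s.
Total: 3.567 + 3.410 + 6.059 s.

Δt = 13.0 s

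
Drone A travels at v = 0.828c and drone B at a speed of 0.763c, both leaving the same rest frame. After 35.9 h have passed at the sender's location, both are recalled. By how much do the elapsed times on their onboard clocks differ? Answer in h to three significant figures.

A: γ = 1/√(1 − 0.828²) = 1/√0.3144 = 1.783; τ_A = 35.9/1.783 = 20.13 h.
B: γ = 1/√(1 − 0.763²) = 1/√0.4178 = 1.547; τ_B = 35.9/1.547 = 23.21 h.

|τ_A − τ_B| = 3.08 h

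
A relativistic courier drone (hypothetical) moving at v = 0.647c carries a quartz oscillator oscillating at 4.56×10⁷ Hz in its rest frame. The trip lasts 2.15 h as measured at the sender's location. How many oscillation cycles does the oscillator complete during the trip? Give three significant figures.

N = 2.69×10¹¹

γ = 1/√(1 − 0.647²) = 1/√0.5814 = 1.311
The oscillator's own cycle count is N = f × τ where τ is the proper time aboard the drone. τ = Δt/γ = 2.15/1.311 = 1.639 h = 5.902×10³ s.
N = 4.56×10⁷ × 5.902×10³ = 2.691×10¹¹.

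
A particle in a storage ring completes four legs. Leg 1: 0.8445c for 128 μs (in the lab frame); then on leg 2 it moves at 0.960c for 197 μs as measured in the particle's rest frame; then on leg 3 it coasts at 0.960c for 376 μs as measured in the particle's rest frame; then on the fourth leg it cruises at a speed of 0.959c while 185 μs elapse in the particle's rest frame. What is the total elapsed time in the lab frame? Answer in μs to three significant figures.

Δt = 2830 μs

Leg 1: 128 μs is already measured in the lab frame.
Leg 2: γ = 1/√(1 − 0.960²) = 25/7 ≈ 3.571; Δt_2 = 3.571 × 197 = 703.6 μs.
Leg 3: γ = 1/√(1 − 0.960²) = 25/7 ≈ 3.571; Δt_3 = 3.571 × 376 = 1343 μs.
Leg 4: γ = 1/√(1 − 0.959²) = 1/√0.08032 = 3.529; Δt_4 = 3.529 × 185 = 652.8 μs.
Total: 128.0 + 703.6 + 1343 + 652.8 μs.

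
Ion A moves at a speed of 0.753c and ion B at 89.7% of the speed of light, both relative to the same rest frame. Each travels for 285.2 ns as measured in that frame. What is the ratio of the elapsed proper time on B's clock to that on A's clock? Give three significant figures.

τ_B/τ_A = 0.672

A: γ = 1/√(1 − 0.753²) = 1/√0.4330 = 1.520. B: β = 0.897; γ = 1/√(1 − 0.897²) = 1/√0.1954 = 2.262.
τ_A/τ_B = γ_B/γ_A = 2.262/1.520 = 1.489, so τ_B/τ_A = 0.6718.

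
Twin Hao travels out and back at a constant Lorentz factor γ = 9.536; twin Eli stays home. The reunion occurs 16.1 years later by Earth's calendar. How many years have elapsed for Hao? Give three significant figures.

τ = 1.69 years

γ = 9.536
Hao's clock measures proper time along the trip: τ = Δt/γ = 16.1/9.536 years.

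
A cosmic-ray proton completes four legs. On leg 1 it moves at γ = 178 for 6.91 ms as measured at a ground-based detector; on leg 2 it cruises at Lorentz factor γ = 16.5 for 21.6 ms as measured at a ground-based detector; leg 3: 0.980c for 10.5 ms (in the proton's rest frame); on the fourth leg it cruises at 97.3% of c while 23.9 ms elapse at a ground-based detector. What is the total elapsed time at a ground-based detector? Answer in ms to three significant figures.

Leg 1: 6.91 ms is already measured at a ground-based detector.
Leg 2: 21.6 ms is already measured at a ground-based detector.
Leg 3: γ = 1/√(1 − 0.980²) = 1/√0.03960 = 5.025; Δt_3 = 5.025 × 10.5 = 52.76 ms.
Leg 4: 23.9 ms is already measured at a ground-based detector.
Total: 6.910 + 21.60 + 52.76 + 23.90 ms.

Δt = 105 ms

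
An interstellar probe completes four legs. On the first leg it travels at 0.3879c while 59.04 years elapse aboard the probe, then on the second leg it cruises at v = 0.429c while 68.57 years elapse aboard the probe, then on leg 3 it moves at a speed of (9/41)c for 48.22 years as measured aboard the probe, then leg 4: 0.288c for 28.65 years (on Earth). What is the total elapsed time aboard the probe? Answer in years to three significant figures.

Leg 1: 59.04 years is already measured aboard the probe.
Leg 2: 68.57 years is already measured aboard the probe.
Leg 3: 48.22 years is already measured aboard the probe.
Leg 4: γ = 1/√(1 − 0.288²) = 1/√0.9171 = 1.044; τ_4 = 28.65/1.044 = 27.44 years.
Total: 59.04 + 68.57 + 48.22 + 27.44 years.

τ = 203 years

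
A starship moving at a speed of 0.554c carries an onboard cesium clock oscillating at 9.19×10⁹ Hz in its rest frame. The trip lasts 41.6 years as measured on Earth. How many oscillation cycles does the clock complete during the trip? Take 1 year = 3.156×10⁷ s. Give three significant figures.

γ = 1/√(1 − 0.554²) = 1/√0.6931 = 1.201
The oscillator's own cycle count is N = f × τ where τ is the proper time on the ship. τ = Δt/γ = 41.6/1.201 = 34.63 years = 1.093×10⁹ s.
N = 9.19×10⁹ × 1.093×10⁹ = 1.004×10¹⁹.

N = 1.00×10¹⁹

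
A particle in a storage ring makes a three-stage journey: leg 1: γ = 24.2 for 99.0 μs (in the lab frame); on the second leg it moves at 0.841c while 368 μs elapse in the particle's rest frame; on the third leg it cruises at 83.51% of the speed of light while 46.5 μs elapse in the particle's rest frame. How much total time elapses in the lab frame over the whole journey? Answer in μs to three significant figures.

Δt = 864 μs

Leg 1: 99.0 μs is already measured in the lab frame.
Leg 2: γ = 1/√(1 − 0.841²) = 1/√0.2927 = 1.848; Δt_2 = 1.848 × 368 = 680.2 μs.
Leg 3: β = 0.8351; γ = 1/√(1 − 0.8351²) = 1/√0.3026 = 1.818; Δt_3 = 1.818 × 46.5 = 84.53 μs.
Total: 99.00 + 680.2 + 84.53 μs.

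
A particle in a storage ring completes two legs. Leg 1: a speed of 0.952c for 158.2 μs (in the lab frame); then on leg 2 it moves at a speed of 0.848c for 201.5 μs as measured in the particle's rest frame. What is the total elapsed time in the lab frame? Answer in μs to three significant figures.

Leg 1: 158.2 μs is already measured in the lab frame.
Leg 2: γ = 1/√(1 − 0.848²) = 1/√0.2809 = 1.887; Δt_2 = 1.887 × 201.5 = 380.2 μs.
Total: 158.2 + 380.2 μs.

Δt = 538 μs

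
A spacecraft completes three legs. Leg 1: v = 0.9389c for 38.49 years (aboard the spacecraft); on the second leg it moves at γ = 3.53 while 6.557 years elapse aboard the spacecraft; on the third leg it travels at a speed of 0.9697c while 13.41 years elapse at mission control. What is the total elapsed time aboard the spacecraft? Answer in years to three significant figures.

τ = 48.3 years

Leg 1: 38.49 years is already measured aboard the spacecraft.
Leg 2: 6.557 years is already measured aboard the spacecraft.
Leg 3: γ = 1/√(1 − 0.9697²) = 1/√0.05968 = 4.093; τ_3 = 13.41/4.093 = 3.276 years.
Total: 38.49 + 6.557 + 3.276 years.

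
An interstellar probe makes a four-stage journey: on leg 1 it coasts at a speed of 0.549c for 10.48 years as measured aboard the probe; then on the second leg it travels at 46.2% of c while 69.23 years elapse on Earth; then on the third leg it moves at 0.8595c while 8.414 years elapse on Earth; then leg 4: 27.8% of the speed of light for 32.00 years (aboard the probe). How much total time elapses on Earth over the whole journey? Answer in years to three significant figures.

Leg 1: γ = 1/√(1 − 0.549²) = 1/√0.6986 = 1.196; Δt_1 = 1.196 × 10.48 = 12.54 years.
Leg 2: 69.23 years is already measured on Earth.
Leg 3: 8.414 years is already measured on Earth.
Leg 4: β = 0.278; γ = 1/√(1 − 0.278²) = 1/√0.9227 = 1.041; Δt_4 = 1.041 × 32.00 = 33.31 years.
Total: 12.54 + 69.23 + 8.414 + 33.31 years.

Δt = 123 years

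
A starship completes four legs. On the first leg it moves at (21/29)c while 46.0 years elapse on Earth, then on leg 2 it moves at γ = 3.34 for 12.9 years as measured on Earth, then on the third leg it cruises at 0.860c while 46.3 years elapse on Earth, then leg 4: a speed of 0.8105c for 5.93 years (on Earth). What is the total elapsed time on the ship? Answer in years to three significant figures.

τ = 62.7 years

Leg 1: γ = 1/√(1 − (21/29)²) = 29/20 = 1.450; τ_1 = 46.0/1.450 = 31.72 years.
Leg 2: γ = 3.34; τ_2 = 12.9/3.340 = 3.862 years.
Leg 3: γ = 1/√(1 − 0.860²) = 1/√0.2604 = 1.960; τ_3 = 46.3/1.960 = 23.63 years.
Leg 4: γ = 1/√(1 − 0.8105²) = 1/√0.3431 = 1.707; τ_4 = 5.93/1.707 = 3.473 years.
Total: 31.72 + 3.862 + 23.63 + 3.473 years.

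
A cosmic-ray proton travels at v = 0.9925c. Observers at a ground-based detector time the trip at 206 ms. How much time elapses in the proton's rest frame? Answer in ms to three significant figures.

γ = 1/√(1 − 0.9925²) = 1/√0.01494 = 8.180
The interval measured at a ground-based detector is the dilated one; the clock in the proton's rest frame measures the proper time τ = Δt/γ = 206/8.180 ms.

τ = 25.2 ms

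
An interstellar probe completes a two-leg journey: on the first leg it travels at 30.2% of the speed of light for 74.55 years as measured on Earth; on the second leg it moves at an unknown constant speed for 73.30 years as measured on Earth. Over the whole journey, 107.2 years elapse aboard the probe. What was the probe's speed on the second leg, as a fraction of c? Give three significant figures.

β = 0.870

Leg 1: β = 0.302; γ = 1/√(1 − 0.302²) = 1/√0.9088 = 1.049; τ_1 = 74.55/1.049 = 71.07 years.
Leg 2: speed unknown; τ_2 = 73.30/γ_2.
Total proper time: 71.07 + τ_2 = 107.2, so τ_2 = 107.2 − 71.07 = 36.13 years.
γ_2 = 73.30/36.13 = 2.029; β = √(1 − 1/γ²) = √0.7570.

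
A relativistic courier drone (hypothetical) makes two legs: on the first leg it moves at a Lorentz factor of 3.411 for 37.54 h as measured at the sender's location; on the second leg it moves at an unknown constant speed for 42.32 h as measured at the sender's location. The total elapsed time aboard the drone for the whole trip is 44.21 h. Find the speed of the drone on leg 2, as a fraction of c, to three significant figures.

Leg 1: γ = 3.411; τ_1 = 37.54/3.411 = 11.01 h.
Leg 2: speed unknown; τ_2 = 42.32/γ_2.
Total proper time: 11.01 + τ_2 = 44.21, so τ_2 = 44.21 − 11.01 = 33.20 h.
γ_2 = 42.32/33.20 = 1.275; β = √(1 − 1/γ²) = √0.3844.

β = 0.620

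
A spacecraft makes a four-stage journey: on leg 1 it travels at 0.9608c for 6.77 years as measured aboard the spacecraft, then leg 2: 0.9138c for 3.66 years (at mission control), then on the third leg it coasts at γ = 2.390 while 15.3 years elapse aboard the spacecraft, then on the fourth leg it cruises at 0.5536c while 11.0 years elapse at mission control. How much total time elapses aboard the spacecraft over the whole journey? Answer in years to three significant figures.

Leg 1: 6.77 years is already measured aboard the spacecraft.
Leg 2: γ = 1/√(1 − 0.9138²) = 1/√0.1650 = 2.462; τ_2 = 3.66/2.462 = 1.487 years.
Leg 3: 15.3 years is already measured aboard the spacecraft.
Leg 4: γ = 1/√(1 − 0.5536²) = 1/√0.6935 = 1.201; τ_4 = 11.0/1.201 = 9.161 years.
Total: 6.770 + 1.487 + 15.30 + 9.161 years.

τ = 32.7 years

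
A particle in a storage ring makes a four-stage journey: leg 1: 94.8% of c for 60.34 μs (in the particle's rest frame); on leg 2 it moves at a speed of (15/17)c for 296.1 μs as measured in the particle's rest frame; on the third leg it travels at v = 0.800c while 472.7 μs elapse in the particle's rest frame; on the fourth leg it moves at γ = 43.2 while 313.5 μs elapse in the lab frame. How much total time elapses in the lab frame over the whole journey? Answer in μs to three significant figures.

Leg 1: β = 0.948; γ = 1/√(1 − 0.948²) = 1/√0.1013 = 3.142; Δt_1 = 3.142 × 60.34 = 189.6 μs.
Leg 2: γ = 1/√(1 − (15/17)²) = 17/8 = 2.125; Δt_2 = 2.125 × 296.1 = 629.2 μs.
Leg 3: γ = 1/√(1 − 0.800²) = 1/√0.3600 = 1.667; Δt_3 = 1.667 × 472.7 = 787.8 μs.
Leg 4: 313.5 μs is already measured in the lab frame.
Total: 189.6 + 629.2 + 787.8 + 313.5 μs.

Δt = 1920 μs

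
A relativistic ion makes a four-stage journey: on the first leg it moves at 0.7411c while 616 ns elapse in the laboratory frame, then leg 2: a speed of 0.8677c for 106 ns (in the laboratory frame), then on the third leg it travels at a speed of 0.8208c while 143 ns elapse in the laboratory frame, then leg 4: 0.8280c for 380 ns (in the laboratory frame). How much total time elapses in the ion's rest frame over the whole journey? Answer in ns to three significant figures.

Leg 1: γ = 1/√(1 − 0.7411²) = 1/√0.4508 = 1.489; τ_1 = 616/1.489 = 413.6 ns.
Leg 2: γ = 1/√(1 − 0.8677²) = 1/√0.2471 = 2.012; τ_2 = 106/2.012 = 52.69 ns.
Leg 3: γ = 1/√(1 − 0.8208²) = 1/√0.3263 = 1.751; τ_3 = 143/1.751 = 81.68 ns.
Leg 4: γ = 1/√(1 − 0.8280²) = 1/√0.3144 = 1.783; τ_4 = 380/1.783 = 213.1 ns.
Total: 413.6 + 52.69 + 81.68 + 213.1 ns.

τ = 761 ns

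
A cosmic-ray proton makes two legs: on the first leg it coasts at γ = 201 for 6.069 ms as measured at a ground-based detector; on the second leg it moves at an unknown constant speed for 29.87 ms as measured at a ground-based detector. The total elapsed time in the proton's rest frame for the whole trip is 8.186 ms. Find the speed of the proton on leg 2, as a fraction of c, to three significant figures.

Leg 1: γ = 201; τ_1 = 6.069/201.0 = 0.03019 ms.
Leg 2: speed unknown; τ_2 = 29.87/γ_2.
Total proper time: 0.03019 + τ_2 = 8.186, so τ_2 = 8.186 − 0.03019 = 8.156 ms.
γ_2 = 29.87/8.156 = 3.662; β = √(1 − 1/γ²) = √0.9254.

β = 0.962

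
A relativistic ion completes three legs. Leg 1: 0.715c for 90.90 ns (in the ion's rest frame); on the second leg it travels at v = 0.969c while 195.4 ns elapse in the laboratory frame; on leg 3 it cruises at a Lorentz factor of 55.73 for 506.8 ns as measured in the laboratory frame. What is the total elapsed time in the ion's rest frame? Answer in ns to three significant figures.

τ = 148 ns

Leg 1: 90.90 ns is already measured in the ion's rest frame.
Leg 2: γ = 1/√(1 − 0.969²) = 1/√0.06104 = 4.048; τ_2 = 195.4/4.048 = 48.28 ns.
Leg 3: γ = 55.73; τ_3 = 506.8/55.73 = 9.094 ns.
Total: 90.90 + 48.28 + 9.094 ns.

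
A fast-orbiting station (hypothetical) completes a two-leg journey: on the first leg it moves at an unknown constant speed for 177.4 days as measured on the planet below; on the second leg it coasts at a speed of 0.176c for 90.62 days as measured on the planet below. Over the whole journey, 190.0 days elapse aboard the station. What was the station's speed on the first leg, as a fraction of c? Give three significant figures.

Leg 1: speed unknown; τ_1 = 177.4/γ_1.
Leg 2: γ = 1/√(1 − 0.176²) = 1/√0.9690 = 1.016; τ_2 = 90.62/1.016 = 89.21 days.
Total proper time: τ_1 + 89.21 = 190.0, so τ_1 = 190.0 − 89.21 = 100.8 days.
γ_1 = 177.4/100.8 = 1.760; β = √(1 − 1/γ²) = √0.6772.

β = 0.823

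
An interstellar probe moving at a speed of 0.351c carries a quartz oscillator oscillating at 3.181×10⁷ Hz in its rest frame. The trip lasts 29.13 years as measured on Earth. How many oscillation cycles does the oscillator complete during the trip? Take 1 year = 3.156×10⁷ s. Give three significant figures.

N = 2.74×10¹⁶

γ = 1/√(1 − 0.351²) = 1/√0.8768 = 1.068
The oscillator's own cycle count is N = f × τ where τ is the proper time aboard the probe. τ = Δt/γ = 29.13/1.068 = 27.28 years = 8.609×10⁸ s.
N = 3.181×10⁷ × 8.609×10⁸ = 2.738×10¹⁶.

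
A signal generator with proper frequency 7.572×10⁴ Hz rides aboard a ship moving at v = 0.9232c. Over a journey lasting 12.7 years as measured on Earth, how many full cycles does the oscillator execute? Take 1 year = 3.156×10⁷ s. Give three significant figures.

N = 1.17×10¹³

γ = 1/√(1 − 0.9232²) = 1/√0.1477 = 2.602
The oscillator's own cycle count is N = f × τ where τ is the proper time on the ship. τ = Δt/γ = 12.7/2.602 = 4.881 years = 1.540×10⁸ s.
N = 7.572×10⁴ × 1.540×10⁸ = 1.166×10¹³.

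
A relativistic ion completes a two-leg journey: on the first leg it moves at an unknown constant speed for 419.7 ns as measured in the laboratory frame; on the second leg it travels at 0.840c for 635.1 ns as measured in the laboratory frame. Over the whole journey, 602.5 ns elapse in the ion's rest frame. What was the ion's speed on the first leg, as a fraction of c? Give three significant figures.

Leg 1: speed unknown; τ_1 = 419.7/γ_1.
Leg 2: γ = 1/√(1 − 0.840²) = 1/√0.2944 = 1.843; τ_2 = 635.1/1.843 = 344.6 ns.
Total proper time: τ_1 + 344.6 = 602.5, so τ_1 = 602.5 − 344.6 = 257.9 ns.
γ_1 = 419.7/257.9 = 1.627; β = √(1 − 1/γ²) = √0.6224.

β = 0.789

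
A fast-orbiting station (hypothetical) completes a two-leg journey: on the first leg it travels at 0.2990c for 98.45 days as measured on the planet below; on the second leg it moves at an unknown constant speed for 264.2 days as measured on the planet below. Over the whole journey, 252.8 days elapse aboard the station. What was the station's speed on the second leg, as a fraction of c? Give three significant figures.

Leg 1: γ = 1/√(1 − 0.2990²) = 1/√0.9106 = 1.048; τ_1 = 98.45/1.048 = 93.95 days.
Leg 2: speed unknown; τ_2 = 264.2/γ_2.
Total proper time: 93.95 + τ_2 = 252.8, so τ_2 = 252.8 − 93.95 = 158.9 days.
γ_2 = 264.2/158.9 = 1.663; β = √(1 − 1/γ²) = √0.6385.

β = 0.799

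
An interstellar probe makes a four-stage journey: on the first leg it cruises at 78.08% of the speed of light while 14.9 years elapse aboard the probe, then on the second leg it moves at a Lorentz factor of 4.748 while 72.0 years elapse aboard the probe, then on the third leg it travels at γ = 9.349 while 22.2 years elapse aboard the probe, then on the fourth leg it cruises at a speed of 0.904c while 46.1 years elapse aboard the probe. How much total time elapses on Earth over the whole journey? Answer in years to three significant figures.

Δt = 681 years

Leg 1: β = 0.7808; γ = 1/√(1 − 0.7808²) = 1/√0.3904 = 1.601; Δt_1 = 1.601 × 14.9 = 23.85 years.
Leg 2: γ = 4.748; Δt_2 = 4.748 × 72.0 = 341.9 years.
Leg 3: γ = 9.349; Δt_3 = 9.349 × 22.2 = 207.5 years.
Leg 4: γ = 1/√(1 − 0.904²) = 1/√0.1828 = 2.339; Δt_4 = 2.339 × 46.1 = 107.8 years.
Total: 23.85 + 341.9 + 207.5 + 107.8 years.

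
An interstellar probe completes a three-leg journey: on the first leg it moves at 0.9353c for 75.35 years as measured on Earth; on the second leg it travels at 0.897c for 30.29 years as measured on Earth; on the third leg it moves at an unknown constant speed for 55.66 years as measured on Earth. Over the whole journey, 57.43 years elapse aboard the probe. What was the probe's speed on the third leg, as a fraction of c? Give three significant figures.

Leg 1: γ = 1/√(1 − 0.9353²) = 1/√0.1252 = 2.826; τ_1 = 75.35/2.826 = 26.66 years.
Leg 2: γ = 1/√(1 − 0.897²) = 1/√0.1954 = 2.262; τ_2 = 30.29/2.262 = 13.39 years.
Leg 3: speed unknown; τ_3 = 55.66/γ_3.
Total proper time: 26.66 + 13.39 + τ_3 = 57.43, so τ_3 = 57.43 − 40.05 = 17.38 years.
γ_3 = 55.66/17.38 = 3.203; β = √(1 − 1/γ²) = √0.9025.

β = 0.950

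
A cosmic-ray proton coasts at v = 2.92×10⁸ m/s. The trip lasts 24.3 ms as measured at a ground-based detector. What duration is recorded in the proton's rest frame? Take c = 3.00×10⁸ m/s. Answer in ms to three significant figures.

τ = 5.57 ms

β = 2.92×10⁸/3.00×10⁸ = 0.9733; γ = 1/√(1 − 0.9733²) = 4.359
The interval measured at a ground-based detector is the dilated one; the clock in the proton's rest frame measures the proper time τ = Δt/γ = 24.3/4.359 ms.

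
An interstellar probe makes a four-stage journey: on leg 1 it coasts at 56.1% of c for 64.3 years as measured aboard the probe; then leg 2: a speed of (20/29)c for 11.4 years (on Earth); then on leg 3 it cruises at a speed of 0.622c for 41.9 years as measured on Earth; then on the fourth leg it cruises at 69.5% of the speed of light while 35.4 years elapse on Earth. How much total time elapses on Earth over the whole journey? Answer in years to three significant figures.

Leg 1: β = 0.561; γ = 1/√(1 − 0.561²) = 1/√0.6853 = 1.208; Δt_1 = 1.208 × 64.3 = 77.67 years.
Leg 2: 11.4 years is already measured on Earth.
Leg 3: 41.9 years is already measured on Earth.
Leg 4: 35.4 years is already measured on Earth.
Total: 77.67 + 11.40 + 41.90 + 35.40 years.

Δt = 166 years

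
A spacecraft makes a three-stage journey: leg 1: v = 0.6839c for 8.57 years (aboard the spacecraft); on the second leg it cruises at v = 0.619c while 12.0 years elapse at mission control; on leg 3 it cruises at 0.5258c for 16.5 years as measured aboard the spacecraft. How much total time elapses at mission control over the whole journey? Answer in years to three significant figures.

Leg 1: γ = 1/√(1 − 0.6839²) = 1/√0.5323 = 1.371; Δt_1 = 1.371 × 8.57 = 11.75 years.
Leg 2: 12.0 years is already measured at mission control.
Leg 3: γ = 1/√(1 − 0.5258²) = 1/√0.7235 = 1.176; Δt_3 = 1.176 × 16.5 = 19.40 years.
Total: 11.75 + 12.00 + 19.40 years.

Δt = 43.1 years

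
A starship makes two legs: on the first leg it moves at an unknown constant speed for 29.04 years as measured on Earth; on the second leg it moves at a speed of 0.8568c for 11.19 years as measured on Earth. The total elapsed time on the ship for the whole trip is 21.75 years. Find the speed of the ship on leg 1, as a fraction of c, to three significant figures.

β = 0.835

Leg 1: speed unknown; τ_1 = 29.04/γ_1.
Leg 2: γ = 1/√(1 − 0.8568²) = 1/√0.2659 = 1.939; τ_2 = 11.19/1.939 = 5.770 years.
Total proper time: τ_1 + 5.770 = 21.75, so τ_1 = 21.75 − 5.770 = 15.98 years.
γ_1 = 29.04/15.98 = 1.817; β = √(1 − 1/γ²) = √0.6972.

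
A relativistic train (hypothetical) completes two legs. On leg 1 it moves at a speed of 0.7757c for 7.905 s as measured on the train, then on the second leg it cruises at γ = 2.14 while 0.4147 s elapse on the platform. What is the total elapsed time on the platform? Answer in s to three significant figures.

Δt = 12.9 s

Leg 1: γ = 1/√(1 − 0.7757²) = 1/√0.3983 = 1.585; Δt_1 = 1.585 × 7.905 = 12.53 s.
Leg 2: 0.4147 s is already measured on the platform.
Total: 12.53 + 0.4147 s.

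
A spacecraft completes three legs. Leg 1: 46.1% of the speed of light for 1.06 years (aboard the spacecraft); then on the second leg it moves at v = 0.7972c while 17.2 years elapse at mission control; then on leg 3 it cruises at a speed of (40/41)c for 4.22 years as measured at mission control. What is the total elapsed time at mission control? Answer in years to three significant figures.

Δt = 22.6 years

Leg 1: β = 0.461; γ = 1/√(1 − 0.461²) = 1/√0.7875 = 1.127; Δt_1 = 1.127 × 1.06 = 1.195 years.
Leg 2: 17.2 years is already measured at mission control.
Leg 3: 4.22 years is already measured at mission control.
Total: 1.195 + 17.20 + 4.220 years.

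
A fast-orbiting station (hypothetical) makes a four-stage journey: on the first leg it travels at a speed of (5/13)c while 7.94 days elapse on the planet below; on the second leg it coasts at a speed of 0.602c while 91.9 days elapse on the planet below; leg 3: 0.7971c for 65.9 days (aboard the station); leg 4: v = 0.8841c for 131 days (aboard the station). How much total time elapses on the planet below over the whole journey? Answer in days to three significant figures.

Leg 1: 7.94 days is already measured on the planet below.
Leg 2: 91.9 days is already measured on the planet below.
Leg 3: γ = 1/√(1 − 0.7971²) = 1/√0.3646 = 1.656; Δt_3 = 1.656 × 65.9 = 109.1 days.
Leg 4: γ = 1/√(1 − 0.8841²) = 1/√0.2184 = 2.140; Δt_4 = 2.140 × 131 = 280.3 days.
Total: 7.940 + 91.90 + 109.1 + 280.3 days.

Δt = 489 days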